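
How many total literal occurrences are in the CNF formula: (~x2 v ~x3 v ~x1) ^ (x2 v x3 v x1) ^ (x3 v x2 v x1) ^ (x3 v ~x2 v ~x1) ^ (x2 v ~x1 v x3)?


Clause lengths: 3, 3, 3, 3, 3.
Sum = 3 + 3 + 3 + 3 + 3 = 15.

15


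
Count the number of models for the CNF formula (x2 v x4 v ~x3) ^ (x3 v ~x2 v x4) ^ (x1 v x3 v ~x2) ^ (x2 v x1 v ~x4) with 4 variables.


Enumerate all 16 truth assignments over 4 variables.
Test each against every clause.
Satisfying assignments found: 9.

9


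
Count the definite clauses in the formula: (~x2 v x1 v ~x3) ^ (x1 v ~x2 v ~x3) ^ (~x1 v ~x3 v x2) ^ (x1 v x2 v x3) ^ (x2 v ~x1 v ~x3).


A definite clause has exactly one positive literal.
Clause 1: 1 positive -> definite
Clause 2: 1 positive -> definite
Clause 3: 1 positive -> definite
Clause 4: 3 positive -> not definite
Clause 5: 1 positive -> definite
Definite clause count = 4.

4


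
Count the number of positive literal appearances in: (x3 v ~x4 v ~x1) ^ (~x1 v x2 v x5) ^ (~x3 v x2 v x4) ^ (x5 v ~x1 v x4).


Scan each clause for unnegated literals.
Clause 1: 1 positive; Clause 2: 2 positive; Clause 3: 2 positive; Clause 4: 2 positive.
Total positive literal occurrences = 7.

7


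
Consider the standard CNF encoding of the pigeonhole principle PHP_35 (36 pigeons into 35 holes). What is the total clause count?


The PHP encoding has two parts:
1) At-least-one-hole clauses: 36 (one per pigeon, each with 35 literals).
2) At-most-one-pigeon-per-hole clauses: 35 holes * C(36,2) = 35 * 630 = 22050.
Total clauses = 36 + 22050 = 22086.

22086


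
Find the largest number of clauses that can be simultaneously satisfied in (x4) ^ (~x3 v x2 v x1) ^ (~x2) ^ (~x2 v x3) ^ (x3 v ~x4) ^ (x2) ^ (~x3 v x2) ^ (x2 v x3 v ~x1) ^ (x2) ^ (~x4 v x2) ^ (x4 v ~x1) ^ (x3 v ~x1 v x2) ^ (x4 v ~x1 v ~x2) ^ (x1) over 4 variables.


Enumerate all 16 truth assignments.
For each, count how many of the 14 clauses are satisfied.
The formula is not fully satisfiable, so the maximum is below 14.
Maximum simultaneously satisfiable clauses = 13.

13


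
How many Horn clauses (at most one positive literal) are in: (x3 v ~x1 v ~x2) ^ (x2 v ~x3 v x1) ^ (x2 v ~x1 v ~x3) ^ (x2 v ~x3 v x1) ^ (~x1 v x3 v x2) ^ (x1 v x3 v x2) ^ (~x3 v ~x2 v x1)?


A Horn clause has at most one positive literal.
Clause 1: 1 positive lit(s) -> Horn
Clause 2: 2 positive lit(s) -> not Horn
Clause 3: 1 positive lit(s) -> Horn
Clause 4: 2 positive lit(s) -> not Horn
Clause 5: 2 positive lit(s) -> not Horn
Clause 6: 3 positive lit(s) -> not Horn
Clause 7: 1 positive lit(s) -> Horn
Total Horn clauses = 3.

3


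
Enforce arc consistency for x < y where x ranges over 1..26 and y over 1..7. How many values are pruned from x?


For the constraint x < y, x needs a supporting value in y's domain.
x can be at most 6 (one less than y's maximum).
Valid x values from domain: 6 out of 26.
Pruned = 26 - 6 = 20.

20


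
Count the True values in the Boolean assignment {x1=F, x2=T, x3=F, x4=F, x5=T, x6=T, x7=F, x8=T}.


The weight is the number of variables assigned True.
True variables: x2, x5, x6, x8.
Weight = 4.

4


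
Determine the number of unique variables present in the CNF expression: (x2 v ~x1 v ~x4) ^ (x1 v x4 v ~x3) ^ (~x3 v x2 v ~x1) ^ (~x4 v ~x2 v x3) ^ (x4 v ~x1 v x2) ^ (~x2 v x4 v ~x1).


Identify each distinct variable in the formula.
Variables found: x1, x2, x3, x4.
Total distinct variables = 4.

4


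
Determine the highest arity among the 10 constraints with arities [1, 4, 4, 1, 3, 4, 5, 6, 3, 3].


The arities are: 1, 4, 4, 1, 3, 4, 5, 6, 3, 3.
Scan for the maximum value.
Maximum arity = 6.

6


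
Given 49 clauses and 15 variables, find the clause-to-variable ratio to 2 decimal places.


Clause-to-variable ratio = clauses / variables.
49 / 15 = 3.27.

3.27


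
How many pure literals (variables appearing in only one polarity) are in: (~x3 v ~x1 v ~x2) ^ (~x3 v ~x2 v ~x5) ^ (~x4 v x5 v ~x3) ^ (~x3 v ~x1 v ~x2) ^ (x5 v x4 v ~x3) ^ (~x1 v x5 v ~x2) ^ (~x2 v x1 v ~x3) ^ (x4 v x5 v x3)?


A pure literal appears in only one polarity across all clauses.
Pure literals: x2 (negative only).
Count = 1.

1


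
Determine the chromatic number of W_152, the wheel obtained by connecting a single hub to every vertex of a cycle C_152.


W_152 consists of the cycle C_152 together with a hub vertex adjacent to every cycle vertex.
The cycle C_152 needs 2 colors (even cycle -> 2).
The hub is adjacent to every cycle vertex, so it must receive a new color distinct from all of them.
Chromatic number = 2 + 1 = 3.

3


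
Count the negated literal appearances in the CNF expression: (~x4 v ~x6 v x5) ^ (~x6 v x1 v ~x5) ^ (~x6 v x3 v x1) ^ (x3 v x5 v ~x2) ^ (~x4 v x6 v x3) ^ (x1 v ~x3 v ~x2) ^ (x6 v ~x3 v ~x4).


Scan each clause for negated literals.
Clause 1: 2 negative; Clause 2: 2 negative; Clause 3: 1 negative; Clause 4: 1 negative; Clause 5: 1 negative; Clause 6: 2 negative; Clause 7: 2 negative.
Total negative literal occurrences = 11.

11


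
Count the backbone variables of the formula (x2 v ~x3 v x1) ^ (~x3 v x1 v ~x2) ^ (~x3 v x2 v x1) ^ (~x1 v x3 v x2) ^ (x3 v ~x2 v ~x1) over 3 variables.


Find all satisfying assignments: 4 model(s).
Check which variables have the same value in every model.
No variable is fixed across all models.
Backbone size = 0.

0


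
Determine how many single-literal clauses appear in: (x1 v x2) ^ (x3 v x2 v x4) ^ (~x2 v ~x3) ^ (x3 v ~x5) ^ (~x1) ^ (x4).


A unit clause contains exactly one literal.
Unit clauses found: (~x1), (x4).
Count = 2.

2


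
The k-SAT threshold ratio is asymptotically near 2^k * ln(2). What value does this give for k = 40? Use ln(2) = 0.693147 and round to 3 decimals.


Using the asymptotic formula: threshold ~ 2^k * ln(2).
2^40 = 1099511627776.
1099511627776 * 0.693147 = 762123186258.051.

762123186258.051


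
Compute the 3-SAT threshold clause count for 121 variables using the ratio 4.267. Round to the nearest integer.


The 3-SAT phase transition occurs at approximately 4.267 clauses per variable.
m = 4.267 * 121 = 516.307.
Rounded to nearest integer: 516.

516


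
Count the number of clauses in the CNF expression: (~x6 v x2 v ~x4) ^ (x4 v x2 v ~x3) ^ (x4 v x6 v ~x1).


Each group enclosed in parentheses joined by ^ is one clause.
Counting the conjuncts: 3 clauses.

3


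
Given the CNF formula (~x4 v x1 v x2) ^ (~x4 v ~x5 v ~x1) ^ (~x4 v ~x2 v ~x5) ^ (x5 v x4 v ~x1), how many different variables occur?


Identify each distinct variable in the formula.
Variables found: x1, x2, x4, x5.
Total distinct variables = 4.

4


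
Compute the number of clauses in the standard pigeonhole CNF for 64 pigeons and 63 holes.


The PHP encoding has two parts:
1) At-least-one-hole clauses: 64 (one per pigeon, each with 63 literals).
2) At-most-one-pigeon-per-hole clauses: 63 holes * C(64,2) = 63 * 2016 = 127008.
Total clauses = 64 + 127008 = 127072.

127072


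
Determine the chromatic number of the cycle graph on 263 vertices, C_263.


An odd cycle cannot be 2-colored: alternating two colors around the cycle returns to the start with a conflict.
Since 263 is odd, three colors are required (and three suffice).
Chromatic number = 3.

3


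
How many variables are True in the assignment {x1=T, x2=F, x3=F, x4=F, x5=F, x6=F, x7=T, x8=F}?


The weight is the number of variables assigned True.
True variables: x1, x7.
Weight = 2.

2


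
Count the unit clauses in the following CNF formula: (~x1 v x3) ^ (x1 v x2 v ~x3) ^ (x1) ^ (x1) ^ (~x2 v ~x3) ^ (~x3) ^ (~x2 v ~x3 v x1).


A unit clause contains exactly one literal.
Unit clauses found: (x1), (x1), (~x3).
Count = 3.

3


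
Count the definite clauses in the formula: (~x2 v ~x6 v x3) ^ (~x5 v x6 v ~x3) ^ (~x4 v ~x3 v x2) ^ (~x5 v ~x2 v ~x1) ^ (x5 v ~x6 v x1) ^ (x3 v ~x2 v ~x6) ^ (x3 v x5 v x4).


A definite clause has exactly one positive literal.
Clause 1: 1 positive -> definite
Clause 2: 1 positive -> definite
Clause 3: 1 positive -> definite
Clause 4: 0 positive -> not definite
Clause 5: 2 positive -> not definite
Clause 6: 1 positive -> definite
Clause 7: 3 positive -> not definite
Definite clause count = 4.

4


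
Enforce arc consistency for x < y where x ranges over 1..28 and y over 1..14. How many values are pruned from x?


For the constraint x < y, x needs a supporting value in y's domain.
x can be at most 13 (one less than y's maximum).
Valid x values from domain: 13 out of 28.
Pruned = 28 - 13 = 15.

15


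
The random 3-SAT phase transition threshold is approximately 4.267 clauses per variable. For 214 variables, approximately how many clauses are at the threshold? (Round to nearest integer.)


The 3-SAT phase transition occurs at approximately 4.267 clauses per variable.
m = 4.267 * 214 = 913.138.
Rounded to nearest integer: 913.

913


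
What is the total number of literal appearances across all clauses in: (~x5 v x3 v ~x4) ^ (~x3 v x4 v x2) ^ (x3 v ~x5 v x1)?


Clause lengths: 3, 3, 3.
Sum = 3 + 3 + 3 = 9.

9


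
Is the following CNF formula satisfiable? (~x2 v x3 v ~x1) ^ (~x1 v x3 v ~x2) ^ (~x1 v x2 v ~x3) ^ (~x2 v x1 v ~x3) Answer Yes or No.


Check all 8 possible truth assignments.
Number of satisfying assignments found: 5.
The formula is satisfiable.

Yes


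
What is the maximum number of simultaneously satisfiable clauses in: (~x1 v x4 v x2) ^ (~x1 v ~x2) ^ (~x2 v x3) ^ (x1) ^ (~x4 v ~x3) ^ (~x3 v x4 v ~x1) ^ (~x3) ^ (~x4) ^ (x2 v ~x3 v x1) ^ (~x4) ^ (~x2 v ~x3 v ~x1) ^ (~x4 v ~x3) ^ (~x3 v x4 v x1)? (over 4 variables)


Enumerate all 16 truth assignments.
For each, count how many of the 13 clauses are satisfied.
The formula is not fully satisfiable, so the maximum is below 13.
Maximum simultaneously satisfiable clauses = 12.

12


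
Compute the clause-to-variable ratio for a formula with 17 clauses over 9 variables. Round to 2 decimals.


Clause-to-variable ratio = clauses / variables.
17 / 9 = 1.89.

1.89


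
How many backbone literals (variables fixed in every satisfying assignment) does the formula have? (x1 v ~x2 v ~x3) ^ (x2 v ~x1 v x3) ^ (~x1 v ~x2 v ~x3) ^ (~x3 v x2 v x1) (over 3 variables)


Find all satisfying assignments: 4 model(s).
Check which variables have the same value in every model.
No variable is fixed across all models.
Backbone size = 0.

0


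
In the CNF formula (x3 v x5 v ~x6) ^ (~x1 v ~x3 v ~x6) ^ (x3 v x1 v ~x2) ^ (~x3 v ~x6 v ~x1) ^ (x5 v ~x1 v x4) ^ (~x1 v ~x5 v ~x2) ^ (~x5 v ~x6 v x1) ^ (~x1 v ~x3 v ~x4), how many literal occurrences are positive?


Scan each clause for unnegated literals.
Clause 1: 2 positive; Clause 2: 0 positive; Clause 3: 2 positive; Clause 4: 0 positive; Clause 5: 2 positive; Clause 6: 0 positive; Clause 7: 1 positive; Clause 8: 0 positive.
Total positive literal occurrences = 7.

7


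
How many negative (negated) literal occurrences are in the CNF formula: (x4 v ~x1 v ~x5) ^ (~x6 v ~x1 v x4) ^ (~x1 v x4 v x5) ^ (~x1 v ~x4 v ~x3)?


Scan each clause for negated literals.
Clause 1: 2 negative; Clause 2: 2 negative; Clause 3: 1 negative; Clause 4: 3 negative.
Total negative literal occurrences = 8.

8


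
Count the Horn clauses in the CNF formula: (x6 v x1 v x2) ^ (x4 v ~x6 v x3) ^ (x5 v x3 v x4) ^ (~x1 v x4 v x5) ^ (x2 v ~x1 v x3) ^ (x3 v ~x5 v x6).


A Horn clause has at most one positive literal.
Clause 1: 3 positive lit(s) -> not Horn
Clause 2: 2 positive lit(s) -> not Horn
Clause 3: 3 positive lit(s) -> not Horn
Clause 4: 2 positive lit(s) -> not Horn
Clause 5: 2 positive lit(s) -> not Horn
Clause 6: 2 positive lit(s) -> not Horn
Total Horn clauses = 0.

0


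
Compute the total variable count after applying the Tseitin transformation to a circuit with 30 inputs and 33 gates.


The Tseitin transformation introduces one auxiliary variable per gate.
Total variables = inputs + gates = 30 + 33 = 63.

63


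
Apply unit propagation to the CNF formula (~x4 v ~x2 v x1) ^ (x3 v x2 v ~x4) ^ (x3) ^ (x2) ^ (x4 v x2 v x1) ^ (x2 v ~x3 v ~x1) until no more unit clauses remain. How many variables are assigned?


Unit propagation repeatedly assigns the literal in any unit clause, then simplifies.
Assignments in order: x3 = T, x2 = T.
No further unit clauses remain.
Total variables assigned = 2.

2


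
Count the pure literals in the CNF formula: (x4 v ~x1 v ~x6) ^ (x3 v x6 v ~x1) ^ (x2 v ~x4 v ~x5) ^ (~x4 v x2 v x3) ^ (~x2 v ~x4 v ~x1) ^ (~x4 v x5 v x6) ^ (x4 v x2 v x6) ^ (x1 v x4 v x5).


A pure literal appears in only one polarity across all clauses.
Pure literals: x3 (positive only).
Count = 1.

1


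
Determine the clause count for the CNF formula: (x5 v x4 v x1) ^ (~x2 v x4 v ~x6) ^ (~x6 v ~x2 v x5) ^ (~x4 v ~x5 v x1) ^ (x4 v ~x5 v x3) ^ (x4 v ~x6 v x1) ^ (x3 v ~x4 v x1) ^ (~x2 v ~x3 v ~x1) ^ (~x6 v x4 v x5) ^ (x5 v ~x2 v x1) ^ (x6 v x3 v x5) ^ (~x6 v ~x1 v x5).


Each group enclosed in parentheses joined by ^ is one clause.
Counting the conjuncts: 12 clauses.

12


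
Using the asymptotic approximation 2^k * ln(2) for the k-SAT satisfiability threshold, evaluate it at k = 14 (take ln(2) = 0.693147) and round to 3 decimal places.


Using the asymptotic formula: threshold ~ 2^k * ln(2).
2^14 = 16384.
16384 * 0.693147 = 11356.52.

11356.52


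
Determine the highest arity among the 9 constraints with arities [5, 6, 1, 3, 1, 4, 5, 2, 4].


The arities are: 5, 6, 1, 3, 1, 4, 5, 2, 4.
Scan for the maximum value.
Maximum arity = 6.

6


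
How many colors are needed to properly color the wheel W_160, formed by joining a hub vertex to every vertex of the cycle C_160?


W_160 consists of the cycle C_160 together with a hub vertex adjacent to every cycle vertex.
The cycle C_160 needs 2 colors (even cycle -> 2).
The hub is adjacent to every cycle vertex, so it must receive a new color distinct from all of them.
Chromatic number = 2 + 1 = 3.

3


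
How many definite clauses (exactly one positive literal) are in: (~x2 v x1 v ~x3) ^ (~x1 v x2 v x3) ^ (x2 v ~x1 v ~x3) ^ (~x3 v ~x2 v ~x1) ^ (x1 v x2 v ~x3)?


A definite clause has exactly one positive literal.
Clause 1: 1 positive -> definite
Clause 2: 2 positive -> not definite
Clause 3: 1 positive -> definite
Clause 4: 0 positive -> not definite
Clause 5: 2 positive -> not definite
Definite clause count = 2.

2


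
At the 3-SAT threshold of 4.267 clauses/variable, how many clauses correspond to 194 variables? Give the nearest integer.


The 3-SAT phase transition occurs at approximately 4.267 clauses per variable.
m = 4.267 * 194 = 827.798.
Rounded to nearest integer: 828.

828


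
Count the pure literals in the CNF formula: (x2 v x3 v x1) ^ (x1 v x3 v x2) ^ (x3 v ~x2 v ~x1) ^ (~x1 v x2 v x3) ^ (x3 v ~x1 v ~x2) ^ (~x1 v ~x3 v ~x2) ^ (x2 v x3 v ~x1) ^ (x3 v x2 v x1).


A pure literal appears in only one polarity across all clauses.
No pure literals found.
Count = 0.

0


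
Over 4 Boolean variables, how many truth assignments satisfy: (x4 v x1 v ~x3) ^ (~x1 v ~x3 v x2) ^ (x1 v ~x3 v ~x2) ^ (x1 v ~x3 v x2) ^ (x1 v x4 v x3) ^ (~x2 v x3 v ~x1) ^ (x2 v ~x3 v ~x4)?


Enumerate all 16 truth assignments over 4 variables.
Test each against every clause.
Satisfying assignments found: 6.

6


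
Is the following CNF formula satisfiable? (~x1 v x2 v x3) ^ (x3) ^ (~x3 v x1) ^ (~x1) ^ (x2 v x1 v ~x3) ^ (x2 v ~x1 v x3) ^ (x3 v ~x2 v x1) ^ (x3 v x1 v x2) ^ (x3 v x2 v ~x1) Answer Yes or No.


Check all 8 possible truth assignments.
Number of satisfying assignments found: 0.
The formula is unsatisfiable.

No


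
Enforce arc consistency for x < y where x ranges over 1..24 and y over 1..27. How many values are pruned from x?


For the constraint x < y, x needs a supporting value in y's domain.
x can be at most 26 (one less than y's maximum).
Valid x values from domain: 24 out of 24.
Pruned = 24 - 24 = 0.

0


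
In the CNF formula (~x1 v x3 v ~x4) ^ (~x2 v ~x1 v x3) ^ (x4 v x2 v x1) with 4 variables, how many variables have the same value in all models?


Find all satisfying assignments: 11 model(s).
Check which variables have the same value in every model.
No variable is fixed across all models.
Backbone size = 0.

0


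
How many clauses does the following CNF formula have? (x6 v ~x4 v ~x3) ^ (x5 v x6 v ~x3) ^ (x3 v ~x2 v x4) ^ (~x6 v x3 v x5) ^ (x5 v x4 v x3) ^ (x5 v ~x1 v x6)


Each group enclosed in parentheses joined by ^ is one clause.
Counting the conjuncts: 6 clauses.

6


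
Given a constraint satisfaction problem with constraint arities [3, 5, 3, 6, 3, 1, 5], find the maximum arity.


The arities are: 3, 5, 3, 6, 3, 1, 5.
Scan for the maximum value.
Maximum arity = 6.

6


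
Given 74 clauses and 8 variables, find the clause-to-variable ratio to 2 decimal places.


Clause-to-variable ratio = clauses / variables.
74 / 8 = 9.25.

9.25


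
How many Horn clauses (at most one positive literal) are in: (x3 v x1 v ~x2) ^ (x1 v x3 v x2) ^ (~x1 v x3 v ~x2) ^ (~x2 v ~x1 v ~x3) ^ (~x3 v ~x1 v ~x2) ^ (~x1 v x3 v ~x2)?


A Horn clause has at most one positive literal.
Clause 1: 2 positive lit(s) -> not Horn
Clause 2: 3 positive lit(s) -> not Horn
Clause 3: 1 positive lit(s) -> Horn
Clause 4: 0 positive lit(s) -> Horn
Clause 5: 0 positive lit(s) -> Horn
Clause 6: 1 positive lit(s) -> Horn
Total Horn clauses = 4.

4


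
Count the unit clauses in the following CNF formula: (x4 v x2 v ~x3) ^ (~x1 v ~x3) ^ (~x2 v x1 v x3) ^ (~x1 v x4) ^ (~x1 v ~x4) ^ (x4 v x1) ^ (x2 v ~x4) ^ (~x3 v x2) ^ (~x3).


A unit clause contains exactly one literal.
Unit clauses found: (~x3).
Count = 1.

1


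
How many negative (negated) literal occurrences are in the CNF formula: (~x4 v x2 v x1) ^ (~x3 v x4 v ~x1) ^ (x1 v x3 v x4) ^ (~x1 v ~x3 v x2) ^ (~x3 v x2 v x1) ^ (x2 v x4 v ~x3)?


Scan each clause for negated literals.
Clause 1: 1 negative; Clause 2: 2 negative; Clause 3: 0 negative; Clause 4: 2 negative; Clause 5: 1 negative; Clause 6: 1 negative.
Total negative literal occurrences = 7.

7


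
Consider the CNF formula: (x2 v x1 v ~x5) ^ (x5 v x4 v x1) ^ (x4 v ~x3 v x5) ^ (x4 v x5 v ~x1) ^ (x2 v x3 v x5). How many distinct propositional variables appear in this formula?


Identify each distinct variable in the formula.
Variables found: x1, x2, x3, x4, x5.
Total distinct variables = 5.

5


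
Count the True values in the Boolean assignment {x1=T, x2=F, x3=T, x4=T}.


The weight is the number of variables assigned True.
True variables: x1, x3, x4.
Weight = 3.

3


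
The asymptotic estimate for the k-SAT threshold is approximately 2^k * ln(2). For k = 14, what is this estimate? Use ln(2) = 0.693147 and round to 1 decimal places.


Using the asymptotic formula: threshold ~ 2^k * ln(2).
2^14 = 16384.
16384 * 0.693147 = 11356.5.

11356.5


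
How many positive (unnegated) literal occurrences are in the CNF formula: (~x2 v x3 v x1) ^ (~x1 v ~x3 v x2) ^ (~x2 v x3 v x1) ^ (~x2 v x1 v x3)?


Scan each clause for unnegated literals.
Clause 1: 2 positive; Clause 2: 1 positive; Clause 3: 2 positive; Clause 4: 2 positive.
Total positive literal occurrences = 7.

7


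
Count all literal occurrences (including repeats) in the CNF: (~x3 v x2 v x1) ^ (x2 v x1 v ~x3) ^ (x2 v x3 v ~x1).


Clause lengths: 3, 3, 3.
Sum = 3 + 3 + 3 = 9.

9


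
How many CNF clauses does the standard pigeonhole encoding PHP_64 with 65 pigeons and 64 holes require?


The PHP encoding has two parts:
1) At-least-one-hole clauses: 65 (one per pigeon, each with 64 literals).
2) At-most-one-pigeon-per-hole clauses: 64 holes * C(65,2) = 64 * 2080 = 133120.
Total clauses = 65 + 133120 = 133185.

133185


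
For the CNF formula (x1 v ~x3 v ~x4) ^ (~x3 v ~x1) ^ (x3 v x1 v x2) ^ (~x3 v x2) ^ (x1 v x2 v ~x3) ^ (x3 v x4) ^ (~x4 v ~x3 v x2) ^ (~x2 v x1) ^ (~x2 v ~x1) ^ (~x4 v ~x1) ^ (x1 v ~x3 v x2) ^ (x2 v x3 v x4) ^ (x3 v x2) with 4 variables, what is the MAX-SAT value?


Enumerate all 16 truth assignments.
For each, count how many of the 13 clauses are satisfied.
The formula is not fully satisfiable, so the maximum is below 13.
Maximum simultaneously satisfiable clauses = 12.

12


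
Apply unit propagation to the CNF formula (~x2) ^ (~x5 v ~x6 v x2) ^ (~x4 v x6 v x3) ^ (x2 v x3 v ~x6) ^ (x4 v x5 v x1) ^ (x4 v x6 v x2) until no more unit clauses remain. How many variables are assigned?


Unit propagation repeatedly assigns the literal in any unit clause, then simplifies.
Assignments in order: x2 = F.
No further unit clauses remain.
Total variables assigned = 1.

1


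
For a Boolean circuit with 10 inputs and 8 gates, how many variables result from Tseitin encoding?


The Tseitin transformation introduces one auxiliary variable per gate.
Total variables = inputs + gates = 10 + 8 = 18.

18


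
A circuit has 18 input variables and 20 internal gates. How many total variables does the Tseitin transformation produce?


The Tseitin transformation introduces one auxiliary variable per gate.
Total variables = inputs + gates = 18 + 20 = 38.

38


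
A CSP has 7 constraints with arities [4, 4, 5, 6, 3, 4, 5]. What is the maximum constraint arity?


The arities are: 4, 4, 5, 6, 3, 4, 5.
Scan for the maximum value.
Maximum arity = 6.

6


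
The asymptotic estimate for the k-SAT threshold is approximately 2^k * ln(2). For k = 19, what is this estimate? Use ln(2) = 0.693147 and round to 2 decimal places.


Using the asymptotic formula: threshold ~ 2^k * ln(2).
2^19 = 524288.
524288 * 0.693147 = 363408.65.

363408.65


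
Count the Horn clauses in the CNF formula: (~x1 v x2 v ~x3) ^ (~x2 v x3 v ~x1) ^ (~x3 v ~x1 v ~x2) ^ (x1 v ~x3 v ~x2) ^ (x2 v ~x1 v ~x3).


A Horn clause has at most one positive literal.
Clause 1: 1 positive lit(s) -> Horn
Clause 2: 1 positive lit(s) -> Horn
Clause 3: 0 positive lit(s) -> Horn
Clause 4: 1 positive lit(s) -> Horn
Clause 5: 1 positive lit(s) -> Horn
Total Horn clauses = 5.

5


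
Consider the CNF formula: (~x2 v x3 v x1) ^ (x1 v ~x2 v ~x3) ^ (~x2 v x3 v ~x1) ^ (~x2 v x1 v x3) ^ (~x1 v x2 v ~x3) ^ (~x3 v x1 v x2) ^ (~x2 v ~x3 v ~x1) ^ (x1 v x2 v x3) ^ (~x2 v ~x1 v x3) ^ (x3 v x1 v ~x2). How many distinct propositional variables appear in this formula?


Identify each distinct variable in the formula.
Variables found: x1, x2, x3.
Total distinct variables = 3.

3


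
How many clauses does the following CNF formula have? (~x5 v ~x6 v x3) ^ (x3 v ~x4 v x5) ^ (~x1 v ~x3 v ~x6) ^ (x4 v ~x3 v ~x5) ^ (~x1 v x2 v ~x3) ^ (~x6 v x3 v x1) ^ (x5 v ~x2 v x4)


Each group enclosed in parentheses joined by ^ is one clause.
Counting the conjuncts: 7 clauses.

7


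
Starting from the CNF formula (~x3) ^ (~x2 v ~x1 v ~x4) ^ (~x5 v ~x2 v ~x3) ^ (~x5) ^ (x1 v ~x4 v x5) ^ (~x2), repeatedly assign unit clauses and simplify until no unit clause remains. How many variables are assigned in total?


Unit propagation repeatedly assigns the literal in any unit clause, then simplifies.
Assignments in order: x3 = F, x5 = F, x2 = F.
No further unit clauses remain.
Total variables assigned = 3.

3


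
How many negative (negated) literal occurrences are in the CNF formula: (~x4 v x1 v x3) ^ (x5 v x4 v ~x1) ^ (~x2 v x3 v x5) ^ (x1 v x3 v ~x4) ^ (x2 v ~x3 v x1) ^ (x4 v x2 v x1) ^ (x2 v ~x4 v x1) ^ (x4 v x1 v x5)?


Scan each clause for negated literals.
Clause 1: 1 negative; Clause 2: 1 negative; Clause 3: 1 negative; Clause 4: 1 negative; Clause 5: 1 negative; Clause 6: 0 negative; Clause 7: 1 negative; Clause 8: 0 negative.
Total negative literal occurrences = 6.

6


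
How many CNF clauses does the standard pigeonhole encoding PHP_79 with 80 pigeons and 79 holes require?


The PHP encoding has two parts:
1) At-least-one-hole clauses: 80 (one per pigeon, each with 79 literals).
2) At-most-one-pigeon-per-hole clauses: 79 holes * C(80,2) = 79 * 3160 = 249640.
Total clauses = 80 + 249640 = 249720.

249720


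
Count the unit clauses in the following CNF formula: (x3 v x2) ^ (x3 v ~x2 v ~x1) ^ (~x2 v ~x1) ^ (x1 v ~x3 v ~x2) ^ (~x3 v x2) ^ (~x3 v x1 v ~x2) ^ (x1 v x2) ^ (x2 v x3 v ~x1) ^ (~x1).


A unit clause contains exactly one literal.
Unit clauses found: (~x1).
Count = 1.

1


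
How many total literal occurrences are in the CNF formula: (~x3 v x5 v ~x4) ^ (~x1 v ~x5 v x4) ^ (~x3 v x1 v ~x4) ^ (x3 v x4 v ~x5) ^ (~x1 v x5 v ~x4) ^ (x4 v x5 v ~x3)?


Clause lengths: 3, 3, 3, 3, 3, 3.
Sum = 3 + 3 + 3 + 3 + 3 + 3 = 18.

18


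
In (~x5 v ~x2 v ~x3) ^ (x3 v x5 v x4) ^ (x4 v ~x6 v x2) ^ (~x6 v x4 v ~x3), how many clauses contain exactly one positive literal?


A definite clause has exactly one positive literal.
Clause 1: 0 positive -> not definite
Clause 2: 3 positive -> not definite
Clause 3: 2 positive -> not definite
Clause 4: 1 positive -> definite
Definite clause count = 1.

1


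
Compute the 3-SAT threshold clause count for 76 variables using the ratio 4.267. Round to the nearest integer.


The 3-SAT phase transition occurs at approximately 4.267 clauses per variable.
m = 4.267 * 76 = 324.292.
Rounded to nearest integer: 324.

324


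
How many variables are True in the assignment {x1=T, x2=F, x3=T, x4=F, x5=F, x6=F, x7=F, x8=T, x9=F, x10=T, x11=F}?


The weight is the number of variables assigned True.
True variables: x1, x3, x8, x10.
Weight = 4.

4


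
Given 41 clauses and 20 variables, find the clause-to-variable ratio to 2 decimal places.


Clause-to-variable ratio = clauses / variables.
41 / 20 = 2.05.

2.05


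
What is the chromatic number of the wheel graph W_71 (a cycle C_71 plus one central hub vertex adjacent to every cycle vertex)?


W_71 consists of the cycle C_71 together with a hub vertex adjacent to every cycle vertex.
The cycle C_71 needs 3 colors (odd cycle -> 3).
The hub is adjacent to every cycle vertex, so it must receive a new color distinct from all of them.
Chromatic number = 3 + 1 = 4.

4


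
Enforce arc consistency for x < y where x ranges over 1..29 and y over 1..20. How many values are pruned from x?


For the constraint x < y, x needs a supporting value in y's domain.
x can be at most 19 (one less than y's maximum).
Valid x values from domain: 19 out of 29.
Pruned = 29 - 19 = 10.

10


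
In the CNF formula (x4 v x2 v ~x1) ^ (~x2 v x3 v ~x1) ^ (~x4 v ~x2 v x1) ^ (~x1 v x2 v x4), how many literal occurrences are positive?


Scan each clause for unnegated literals.
Clause 1: 2 positive; Clause 2: 1 positive; Clause 3: 1 positive; Clause 4: 2 positive.
Total positive literal occurrences = 6.

6


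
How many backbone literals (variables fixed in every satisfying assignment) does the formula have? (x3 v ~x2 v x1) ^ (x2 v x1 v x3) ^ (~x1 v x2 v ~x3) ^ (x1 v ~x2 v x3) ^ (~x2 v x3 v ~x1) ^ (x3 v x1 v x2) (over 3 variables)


Find all satisfying assignments: 4 model(s).
Check which variables have the same value in every model.
No variable is fixed across all models.
Backbone size = 0.

0


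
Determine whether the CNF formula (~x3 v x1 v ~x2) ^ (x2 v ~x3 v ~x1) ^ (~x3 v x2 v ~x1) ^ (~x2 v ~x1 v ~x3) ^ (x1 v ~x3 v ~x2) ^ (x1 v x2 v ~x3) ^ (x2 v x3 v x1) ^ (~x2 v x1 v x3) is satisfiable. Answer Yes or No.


Check all 8 possible truth assignments.
Number of satisfying assignments found: 2.
The formula is satisfiable.

Yes


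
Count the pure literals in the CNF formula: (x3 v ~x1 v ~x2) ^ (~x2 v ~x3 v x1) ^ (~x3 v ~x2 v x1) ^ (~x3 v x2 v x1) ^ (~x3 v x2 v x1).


A pure literal appears in only one polarity across all clauses.
No pure literals found.
Count = 0.

0


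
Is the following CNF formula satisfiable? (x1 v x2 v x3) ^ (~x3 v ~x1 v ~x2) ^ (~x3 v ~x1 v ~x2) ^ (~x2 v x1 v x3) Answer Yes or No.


Check all 8 possible truth assignments.
Number of satisfying assignments found: 5.
The formula is satisfiable.

Yes


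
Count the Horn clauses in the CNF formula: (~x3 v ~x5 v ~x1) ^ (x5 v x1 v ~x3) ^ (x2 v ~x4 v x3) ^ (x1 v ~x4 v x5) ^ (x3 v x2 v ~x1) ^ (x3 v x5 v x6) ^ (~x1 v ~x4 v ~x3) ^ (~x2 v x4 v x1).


A Horn clause has at most one positive literal.
Clause 1: 0 positive lit(s) -> Horn
Clause 2: 2 positive lit(s) -> not Horn
Clause 3: 2 positive lit(s) -> not Horn
Clause 4: 2 positive lit(s) -> not Horn
Clause 5: 2 positive lit(s) -> not Horn
Clause 6: 3 positive lit(s) -> not Horn
Clause 7: 0 positive lit(s) -> Horn
Clause 8: 2 positive lit(s) -> not Horn
Total Horn clauses = 2.

2


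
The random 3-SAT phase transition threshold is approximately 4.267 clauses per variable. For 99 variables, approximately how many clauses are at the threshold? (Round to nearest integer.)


The 3-SAT phase transition occurs at approximately 4.267 clauses per variable.
m = 4.267 * 99 = 422.433.
Rounded to nearest integer: 422.

422


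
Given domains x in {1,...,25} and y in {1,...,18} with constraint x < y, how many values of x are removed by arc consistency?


For the constraint x < y, x needs a supporting value in y's domain.
x can be at most 17 (one less than y's maximum).
Valid x values from domain: 17 out of 25.
Pruned = 25 - 17 = 8.

8


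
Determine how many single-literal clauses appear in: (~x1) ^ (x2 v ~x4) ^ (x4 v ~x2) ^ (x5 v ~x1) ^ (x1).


A unit clause contains exactly one literal.
Unit clauses found: (~x1), (x1).
Count = 2.

2


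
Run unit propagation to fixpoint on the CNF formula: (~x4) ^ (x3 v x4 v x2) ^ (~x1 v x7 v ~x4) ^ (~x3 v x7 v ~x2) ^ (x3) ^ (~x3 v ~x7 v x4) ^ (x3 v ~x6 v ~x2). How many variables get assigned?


Unit propagation repeatedly assigns the literal in any unit clause, then simplifies.
Assignments in order: x4 = F, x3 = T, x7 = F, x2 = F.
No further unit clauses remain.
Total variables assigned = 4.

4


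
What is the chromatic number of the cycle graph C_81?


An odd cycle cannot be 2-colored: alternating two colors around the cycle returns to the start with a conflict.
Since 81 is odd, three colors are required (and three suffice).
Chromatic number = 3.

3


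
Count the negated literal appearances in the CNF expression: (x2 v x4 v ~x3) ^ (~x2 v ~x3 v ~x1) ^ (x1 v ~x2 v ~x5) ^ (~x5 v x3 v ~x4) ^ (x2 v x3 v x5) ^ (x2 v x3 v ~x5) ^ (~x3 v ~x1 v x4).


Scan each clause for negated literals.
Clause 1: 1 negative; Clause 2: 3 negative; Clause 3: 2 negative; Clause 4: 2 negative; Clause 5: 0 negative; Clause 6: 1 negative; Clause 7: 2 negative.
Total negative literal occurrences = 11.

11


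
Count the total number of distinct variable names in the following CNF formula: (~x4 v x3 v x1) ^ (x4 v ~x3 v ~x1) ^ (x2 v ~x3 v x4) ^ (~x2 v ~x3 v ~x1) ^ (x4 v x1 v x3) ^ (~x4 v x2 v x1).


Identify each distinct variable in the formula.
Variables found: x1, x2, x3, x4.
Total distinct variables = 4.

4


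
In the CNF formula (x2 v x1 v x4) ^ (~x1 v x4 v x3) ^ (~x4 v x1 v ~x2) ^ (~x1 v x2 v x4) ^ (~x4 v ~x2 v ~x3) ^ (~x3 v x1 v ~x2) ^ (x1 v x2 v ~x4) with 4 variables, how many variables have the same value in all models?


Find all satisfying assignments: 5 model(s).
Check which variables have the same value in every model.
No variable is fixed across all models.
Backbone size = 0.

0


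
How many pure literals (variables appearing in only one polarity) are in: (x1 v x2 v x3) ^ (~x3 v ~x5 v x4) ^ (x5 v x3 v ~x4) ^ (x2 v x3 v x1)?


A pure literal appears in only one polarity across all clauses.
Pure literals: x1 (positive only), x2 (positive only).
Count = 2.

2


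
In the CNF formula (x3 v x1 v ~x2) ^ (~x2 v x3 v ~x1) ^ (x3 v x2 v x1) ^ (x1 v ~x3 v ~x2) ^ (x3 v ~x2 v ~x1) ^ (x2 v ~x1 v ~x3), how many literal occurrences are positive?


Scan each clause for unnegated literals.
Clause 1: 2 positive; Clause 2: 1 positive; Clause 3: 3 positive; Clause 4: 1 positive; Clause 5: 1 positive; Clause 6: 1 positive.
Total positive literal occurrences = 9.

9


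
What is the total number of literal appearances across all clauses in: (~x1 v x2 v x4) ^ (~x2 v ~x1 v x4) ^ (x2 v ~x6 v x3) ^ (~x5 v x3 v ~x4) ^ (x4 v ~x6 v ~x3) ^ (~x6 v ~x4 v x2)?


Clause lengths: 3, 3, 3, 3, 3, 3.
Sum = 3 + 3 + 3 + 3 + 3 + 3 = 18.

18


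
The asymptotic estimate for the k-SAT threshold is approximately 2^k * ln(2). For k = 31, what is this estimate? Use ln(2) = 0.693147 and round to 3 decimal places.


Using the asymptotic formula: threshold ~ 2^k * ln(2).
2^31 = 2147483648.
2147483648 * 0.693147 = 1488521848.16.

1488521848.16


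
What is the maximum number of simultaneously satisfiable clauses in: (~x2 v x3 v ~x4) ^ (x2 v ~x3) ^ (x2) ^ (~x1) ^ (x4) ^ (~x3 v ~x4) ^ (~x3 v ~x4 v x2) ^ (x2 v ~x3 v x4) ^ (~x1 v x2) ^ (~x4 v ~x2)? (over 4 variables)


Enumerate all 16 truth assignments.
For each, count how many of the 10 clauses are satisfied.
The formula is not fully satisfiable, so the maximum is below 10.
Maximum simultaneously satisfiable clauses = 9.

9


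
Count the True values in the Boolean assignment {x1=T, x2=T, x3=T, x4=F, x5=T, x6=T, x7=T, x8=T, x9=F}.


The weight is the number of variables assigned True.
True variables: x1, x2, x3, x5, x6, x7, x8.
Weight = 7.

7


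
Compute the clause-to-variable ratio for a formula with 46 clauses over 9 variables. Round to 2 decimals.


Clause-to-variable ratio = clauses / variables.
46 / 9 = 5.11.

5.11


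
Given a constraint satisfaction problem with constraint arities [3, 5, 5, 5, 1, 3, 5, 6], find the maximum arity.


The arities are: 3, 5, 5, 5, 1, 3, 5, 6.
Scan for the maximum value.
Maximum arity = 6.

6


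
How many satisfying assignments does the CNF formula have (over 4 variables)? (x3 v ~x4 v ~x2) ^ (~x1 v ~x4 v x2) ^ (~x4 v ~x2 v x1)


Enumerate all 16 truth assignments over 4 variables.
Test each against every clause.
Satisfying assignments found: 11.

11


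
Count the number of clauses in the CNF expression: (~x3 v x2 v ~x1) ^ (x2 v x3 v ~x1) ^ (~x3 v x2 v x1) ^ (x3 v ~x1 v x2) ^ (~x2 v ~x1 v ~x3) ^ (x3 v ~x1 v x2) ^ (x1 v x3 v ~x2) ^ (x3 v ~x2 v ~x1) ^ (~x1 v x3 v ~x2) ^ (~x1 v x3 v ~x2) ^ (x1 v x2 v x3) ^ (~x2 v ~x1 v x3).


Each group enclosed in parentheses joined by ^ is one clause.
Counting the conjuncts: 12 clauses.

12


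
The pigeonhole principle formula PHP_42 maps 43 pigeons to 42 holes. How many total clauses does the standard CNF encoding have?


The PHP encoding has two parts:
1) At-least-one-hole clauses: 43 (one per pigeon, each with 42 literals).
2) At-most-one-pigeon-per-hole clauses: 42 holes * C(43,2) = 42 * 903 = 37926.
Total clauses = 43 + 37926 = 37969.

37969


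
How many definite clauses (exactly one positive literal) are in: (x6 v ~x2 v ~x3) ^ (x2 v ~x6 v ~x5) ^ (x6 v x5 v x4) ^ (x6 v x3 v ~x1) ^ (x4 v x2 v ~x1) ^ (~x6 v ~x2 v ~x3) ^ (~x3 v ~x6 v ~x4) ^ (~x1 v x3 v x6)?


A definite clause has exactly one positive literal.
Clause 1: 1 positive -> definite
Clause 2: 1 positive -> definite
Clause 3: 3 positive -> not definite
Clause 4: 2 positive -> not definite
Clause 5: 2 positive -> not definite
Clause 6: 0 positive -> not definite
Clause 7: 0 positive -> not definite
Clause 8: 2 positive -> not definite
Definite clause count = 2.

2


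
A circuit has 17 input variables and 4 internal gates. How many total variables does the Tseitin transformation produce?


The Tseitin transformation introduces one auxiliary variable per gate.
Total variables = inputs + gates = 17 + 4 = 21.

21


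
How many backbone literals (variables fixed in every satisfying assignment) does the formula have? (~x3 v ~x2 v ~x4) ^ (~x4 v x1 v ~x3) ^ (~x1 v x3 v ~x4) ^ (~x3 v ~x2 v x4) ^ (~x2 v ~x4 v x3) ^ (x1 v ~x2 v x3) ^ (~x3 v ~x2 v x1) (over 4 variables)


Find all satisfying assignments: 7 model(s).
Check which variables have the same value in every model.
No variable is fixed across all models.
Backbone size = 0.

0


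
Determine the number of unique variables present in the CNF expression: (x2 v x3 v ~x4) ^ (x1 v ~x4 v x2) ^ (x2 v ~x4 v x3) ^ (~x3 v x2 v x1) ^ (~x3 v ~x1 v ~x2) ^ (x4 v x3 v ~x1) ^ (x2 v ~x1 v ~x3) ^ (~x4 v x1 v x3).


Identify each distinct variable in the formula.
Variables found: x1, x2, x3, x4.
Total distinct variables = 4.

4


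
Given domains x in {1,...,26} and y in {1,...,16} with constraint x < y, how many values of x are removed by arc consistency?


For the constraint x < y, x needs a supporting value in y's domain.
x can be at most 15 (one less than y's maximum).
Valid x values from domain: 15 out of 26.
Pruned = 26 - 15 = 11.

11


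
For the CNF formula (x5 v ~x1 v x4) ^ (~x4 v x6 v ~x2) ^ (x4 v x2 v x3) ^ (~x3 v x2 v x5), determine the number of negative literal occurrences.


Scan each clause for negated literals.
Clause 1: 1 negative; Clause 2: 2 negative; Clause 3: 0 negative; Clause 4: 1 negative.
Total negative literal occurrences = 4.

4


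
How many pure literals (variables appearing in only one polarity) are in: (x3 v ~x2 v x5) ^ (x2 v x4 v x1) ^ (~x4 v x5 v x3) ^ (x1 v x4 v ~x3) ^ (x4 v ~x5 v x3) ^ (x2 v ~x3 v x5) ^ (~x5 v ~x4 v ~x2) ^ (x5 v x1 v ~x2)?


A pure literal appears in only one polarity across all clauses.
Pure literals: x1 (positive only).
Count = 1.

1


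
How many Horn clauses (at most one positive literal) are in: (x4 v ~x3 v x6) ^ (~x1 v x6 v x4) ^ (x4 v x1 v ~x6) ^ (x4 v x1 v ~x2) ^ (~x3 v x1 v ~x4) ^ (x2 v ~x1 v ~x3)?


A Horn clause has at most one positive literal.
Clause 1: 2 positive lit(s) -> not Horn
Clause 2: 2 positive lit(s) -> not Horn
Clause 3: 2 positive lit(s) -> not Horn
Clause 4: 2 positive lit(s) -> not Horn
Clause 5: 1 positive lit(s) -> Horn
Clause 6: 1 positive lit(s) -> Horn
Total Horn clauses = 2.

2


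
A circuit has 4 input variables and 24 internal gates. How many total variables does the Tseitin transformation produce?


The Tseitin transformation introduces one auxiliary variable per gate.
Total variables = inputs + gates = 4 + 24 = 28.

28


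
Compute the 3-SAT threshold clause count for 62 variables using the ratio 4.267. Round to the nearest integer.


The 3-SAT phase transition occurs at approximately 4.267 clauses per variable.
m = 4.267 * 62 = 264.554.
Rounded to nearest integer: 265.

265


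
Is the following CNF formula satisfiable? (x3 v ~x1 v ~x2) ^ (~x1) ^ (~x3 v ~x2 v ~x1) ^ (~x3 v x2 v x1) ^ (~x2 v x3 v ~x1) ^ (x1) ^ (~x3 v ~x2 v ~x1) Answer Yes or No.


Check all 8 possible truth assignments.
Number of satisfying assignments found: 0.
The formula is unsatisfiable.

No


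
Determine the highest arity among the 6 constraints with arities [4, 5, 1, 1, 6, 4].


The arities are: 4, 5, 1, 1, 6, 4.
Scan for the maximum value.
Maximum arity = 6.

6


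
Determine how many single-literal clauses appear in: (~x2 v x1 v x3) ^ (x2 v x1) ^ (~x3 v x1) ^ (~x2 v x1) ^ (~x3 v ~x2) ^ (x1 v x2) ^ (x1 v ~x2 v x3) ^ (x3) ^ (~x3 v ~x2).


A unit clause contains exactly one literal.
Unit clauses found: (x3).
Count = 1.

1


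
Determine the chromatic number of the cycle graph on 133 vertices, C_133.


An odd cycle cannot be 2-colored: alternating two colors around the cycle returns to the start with a conflict.
Since 133 is odd, three colors are required (and three suffice).
Chromatic number = 3.

3


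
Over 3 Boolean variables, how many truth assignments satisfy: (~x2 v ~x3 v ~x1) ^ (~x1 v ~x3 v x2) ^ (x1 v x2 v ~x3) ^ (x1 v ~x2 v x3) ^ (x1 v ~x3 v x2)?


Enumerate all 8 truth assignments over 3 variables.
Test each against every clause.
Satisfying assignments found: 4.

4


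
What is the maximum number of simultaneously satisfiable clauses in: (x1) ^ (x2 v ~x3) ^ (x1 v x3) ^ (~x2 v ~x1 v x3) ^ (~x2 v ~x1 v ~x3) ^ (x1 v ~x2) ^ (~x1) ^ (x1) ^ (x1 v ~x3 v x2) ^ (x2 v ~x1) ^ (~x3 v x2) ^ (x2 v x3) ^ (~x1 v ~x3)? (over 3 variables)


Enumerate all 8 truth assignments.
For each, count how many of the 13 clauses are satisfied.
The formula is not fully satisfiable, so the maximum is below 13.
Maximum simultaneously satisfiable clauses = 11.

11


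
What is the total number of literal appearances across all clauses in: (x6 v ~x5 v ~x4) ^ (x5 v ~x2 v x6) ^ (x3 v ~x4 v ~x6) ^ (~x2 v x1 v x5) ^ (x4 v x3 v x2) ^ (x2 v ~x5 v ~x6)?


Clause lengths: 3, 3, 3, 3, 3, 3.
Sum = 3 + 3 + 3 + 3 + 3 + 3 = 18.

18
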